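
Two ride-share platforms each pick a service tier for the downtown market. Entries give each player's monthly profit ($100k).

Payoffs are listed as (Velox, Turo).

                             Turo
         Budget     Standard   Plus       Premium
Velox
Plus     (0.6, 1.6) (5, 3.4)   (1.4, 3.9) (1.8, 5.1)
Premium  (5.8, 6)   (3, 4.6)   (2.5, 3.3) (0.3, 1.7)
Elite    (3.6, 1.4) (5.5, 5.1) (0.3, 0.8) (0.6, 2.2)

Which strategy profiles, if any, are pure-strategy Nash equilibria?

(Plus, Budget): Velox can switch to Premium (0.6 → 5.8). Not NE.
(Plus, Standard): Velox can switch to Elite (5 → 5.5). Not NE.
(Plus, Plus): Velox can switch to Premium (1.4 → 2.5). Not NE.
(Plus, Premium): Velox gets 1.8, best alternative 0.6; Turo gets 5.1, best alternative 3.9. No profitable deviation — NE.
(Premium, Budget): Velox gets 5.8, best alternative 3.6; Turo gets 6, best alternative 4.6. No profitable deviation — NE.
(Premium, Standard): Velox can switch to Plus (3 → 5). Not NE.
(Premium, Plus): Turo can switch to Budget (3.3 → 6). Not NE.
(Premium, Premium): Velox can switch to Plus (0.3 → 1.8). Not NE.
(Elite, Standard): Velox gets 5.5, best alternative 5; Turo gets 5.1, best alternative 2.2. No profitable deviation — NE.
(The remaining 3 profiles each have a profitable deviation by the same check.)

(Plus, Premium), (Premium, Budget), (Elite, Standard)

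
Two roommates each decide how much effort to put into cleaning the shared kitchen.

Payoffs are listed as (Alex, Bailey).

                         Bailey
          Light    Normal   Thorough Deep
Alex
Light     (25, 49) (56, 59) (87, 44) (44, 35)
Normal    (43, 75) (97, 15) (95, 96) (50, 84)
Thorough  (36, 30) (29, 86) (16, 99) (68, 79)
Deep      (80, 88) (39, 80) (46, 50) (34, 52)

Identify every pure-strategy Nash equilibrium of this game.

For each player, find the best response to each opponent profile; mutual best responses are the pure NE.
Alex against Light: payoffs 25, 43, 36, 80 → best response Deep.
Alex against Normal: payoffs 56, 97, 29, 39 → best response Normal.
Alex against Thorough: payoffs 87, 95, 16, 46 → best response Normal.
Alex against Deep: payoffs 44, 50, 68, 34 → best response Thorough.
Bailey against Light: payoffs 49, 59, 44, 35 → best response Normal.
Bailey against Normal: payoffs 75, 15, 96, 84 → best response Thorough.
Bailey against Thorough: payoffs 30, 86, 99, 79 → best response Thorough.
Bailey against Deep: payoffs 88, 80, 50, 52 → best response Light.
Mutual best responses: (Normal, Thorough); (Deep, Light).

(Normal, Thorough); (Deep, Light)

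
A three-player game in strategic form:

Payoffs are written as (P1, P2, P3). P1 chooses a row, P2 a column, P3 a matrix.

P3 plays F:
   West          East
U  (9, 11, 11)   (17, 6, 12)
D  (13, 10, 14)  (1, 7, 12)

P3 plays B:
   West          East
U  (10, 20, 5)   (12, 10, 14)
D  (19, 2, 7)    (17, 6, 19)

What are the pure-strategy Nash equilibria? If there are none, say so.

Mark each player's best response to every combination of opponents' strategies; a profile where every player is best-responding is a pure Nash equilibrium.
P1 against (West, F): payoffs 9, 13 → best response D.
P1 against (West, B): payoffs 10, 19 → best response D.
P1 against (East, F): payoffs 17, 1 → best response U.
P1 against (East, B): payoffs 12, 17 → best response D.
P2 against (U, F): payoffs 11, 6 → best response West.
P2 against (U, B): payoffs 20, 10 → best response West.
P2 against (D, F): payoffs 10, 7 → best response West.
P2 against (D, B): payoffs 2, 6 → best response East.
P3 against (U, West): payoffs 11, 5 → best response F.
P3 against (U, East): payoffs 12, 14 → best response B.
P3 against (D, West): payoffs 14, 7 → best response F.
P3 against (D, East): payoffs 12, 19 → best response B.
Mutual best responses: (D, West, F); (D, East, B).

Pure-strategy Nash equilibria: (D, West, F); (D, East, B)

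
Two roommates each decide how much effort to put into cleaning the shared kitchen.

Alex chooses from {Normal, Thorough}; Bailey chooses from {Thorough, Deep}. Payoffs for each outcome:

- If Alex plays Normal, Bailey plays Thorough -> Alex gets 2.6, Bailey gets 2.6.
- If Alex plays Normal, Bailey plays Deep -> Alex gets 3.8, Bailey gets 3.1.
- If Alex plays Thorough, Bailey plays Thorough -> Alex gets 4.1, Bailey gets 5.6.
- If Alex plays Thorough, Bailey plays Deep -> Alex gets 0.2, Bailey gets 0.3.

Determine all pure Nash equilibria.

Alex against Thorough: payoffs 2.6, 4.1 → best response Thorough.
Alex against Deep: payoffs 3.8, 0.2 → best response Normal.
Bailey against Normal: payoffs 2.6, 3.1 → best response Deep.
Bailey against Thorough: payoffs 5.6, 0.3 → best response Thorough.
Mutual best responses: (Normal, Deep); (Thorough, Thorough).

Pure-strategy Nash equilibria: (Normal, Deep) and (Thorough, Thorough)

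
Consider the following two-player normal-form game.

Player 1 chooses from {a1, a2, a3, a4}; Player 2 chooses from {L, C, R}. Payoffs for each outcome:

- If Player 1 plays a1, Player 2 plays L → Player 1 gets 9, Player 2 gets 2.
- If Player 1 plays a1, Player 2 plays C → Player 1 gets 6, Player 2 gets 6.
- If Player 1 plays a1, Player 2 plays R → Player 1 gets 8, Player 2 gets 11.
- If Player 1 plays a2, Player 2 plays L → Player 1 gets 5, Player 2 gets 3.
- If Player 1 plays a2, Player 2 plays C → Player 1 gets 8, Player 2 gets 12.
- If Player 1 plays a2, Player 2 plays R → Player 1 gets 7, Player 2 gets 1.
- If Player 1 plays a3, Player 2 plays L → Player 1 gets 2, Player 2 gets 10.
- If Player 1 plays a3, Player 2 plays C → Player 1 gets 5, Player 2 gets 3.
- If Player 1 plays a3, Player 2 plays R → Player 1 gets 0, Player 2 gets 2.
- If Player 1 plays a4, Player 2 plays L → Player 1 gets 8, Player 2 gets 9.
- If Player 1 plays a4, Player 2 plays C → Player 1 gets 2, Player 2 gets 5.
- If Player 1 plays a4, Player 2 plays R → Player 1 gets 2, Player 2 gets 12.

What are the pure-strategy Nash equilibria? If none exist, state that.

The pure Nash equilibria are (a1, R); (a2, C).

Player 1 against L: payoffs 9, 5, 2, 8 → best response a1.
Player 1 against C: payoffs 6, 8, 5, 2 → best response a2.
Player 1 against R: payoffs 8, 7, 0, 2 → best response a1.
Player 2 against a1: payoffs 2, 6, 11 → best response R.
Player 2 against a2: payoffs 3, 12, 1 → best response C.
Player 2 against a3: payoffs 10, 3, 2 → best response L.
Player 2 against a4: payoffs 9, 5, 12 → best response R.
Mutual best responses: (a1, R); (a2, C).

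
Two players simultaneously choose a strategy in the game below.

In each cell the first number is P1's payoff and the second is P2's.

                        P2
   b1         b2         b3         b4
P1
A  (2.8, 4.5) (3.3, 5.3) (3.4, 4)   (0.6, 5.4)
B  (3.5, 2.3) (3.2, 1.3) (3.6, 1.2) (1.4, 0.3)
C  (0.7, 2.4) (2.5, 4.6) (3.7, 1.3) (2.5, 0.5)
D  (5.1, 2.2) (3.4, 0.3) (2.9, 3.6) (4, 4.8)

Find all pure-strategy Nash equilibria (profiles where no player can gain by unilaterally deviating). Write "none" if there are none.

(A, b1): P1 can switch to B (2.8 → 3.5). Not NE.
(A, b2): P1 can switch to D (3.3 → 3.4). Not NE.
(A, b3): P1 can switch to B (3.4 → 3.6). Not NE.
(A, b4): P1 can switch to B (0.6 → 1.4). Not NE.
(B, b1): P1 can switch to D (3.5 → 5.1). Not NE.
(B, b2): P1 can switch to A (3.2 → 3.3). Not NE.
(B, b3): P1 can switch to C (3.6 → 3.7). Not NE.
(B, b4): P1 can switch to C (1.4 → 2.5). Not NE.
(D, b4): P1 gets 4, best alternative 2.5; P2 gets 4.8, best alternative 3.6. No profitable deviation — NE.
(The remaining 7 profiles each have a profitable deviation by the same check.)

Pure NE: (D, b4)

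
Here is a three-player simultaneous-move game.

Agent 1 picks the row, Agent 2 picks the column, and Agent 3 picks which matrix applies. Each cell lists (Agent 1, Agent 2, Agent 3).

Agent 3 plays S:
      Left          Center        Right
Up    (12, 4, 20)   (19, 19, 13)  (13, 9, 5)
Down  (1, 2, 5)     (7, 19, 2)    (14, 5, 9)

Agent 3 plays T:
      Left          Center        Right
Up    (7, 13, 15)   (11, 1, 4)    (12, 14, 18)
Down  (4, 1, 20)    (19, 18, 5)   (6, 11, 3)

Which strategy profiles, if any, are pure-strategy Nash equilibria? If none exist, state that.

(Up, Left, S): Agent 2 can switch to Center (4 → 19). Not NE.
(Up, Left, T): Agent 2 can switch to Right (13 → 14). Not NE.
(Up, Center, S): Agent 1 gets 19, best alternative 7; Agent 2 gets 19, best alternative 9; Agent 3 gets 13, best alternative 4. No profitable deviation — NE.
(Up, Center, T): Agent 1 can switch to Down (11 → 19). Not NE.
(Up, Right, S): Agent 1 can switch to Down (13 → 14). Not NE.
(Up, Right, T): Agent 1 gets 12, best alternative 6; Agent 2 gets 14, best alternative 13; Agent 3 gets 18, best alternative 5. No profitable deviation — NE.
(Down, Left, S): Agent 1 can switch to Up (1 → 12). Not NE.
(Down, Left, T): Agent 1 can switch to Up (4 → 7). Not NE.
(Down, Center, S): Agent 1 can switch to Up (7 → 19). Not NE.
(Down, Center, T): Agent 1 gets 19, best alternative 11; Agent 2 gets 18, best alternative 11; Agent 3 gets 5, best alternative 2. No profitable deviation — NE.
(Down, Right, S): Agent 2 can switch to Center (5 → 19). Not NE.
(Down, Right, T): Agent 1 can switch to Up (6 → 12). Not NE.

(Up, Center, S), (Up, Right, T), (Down, Center, T)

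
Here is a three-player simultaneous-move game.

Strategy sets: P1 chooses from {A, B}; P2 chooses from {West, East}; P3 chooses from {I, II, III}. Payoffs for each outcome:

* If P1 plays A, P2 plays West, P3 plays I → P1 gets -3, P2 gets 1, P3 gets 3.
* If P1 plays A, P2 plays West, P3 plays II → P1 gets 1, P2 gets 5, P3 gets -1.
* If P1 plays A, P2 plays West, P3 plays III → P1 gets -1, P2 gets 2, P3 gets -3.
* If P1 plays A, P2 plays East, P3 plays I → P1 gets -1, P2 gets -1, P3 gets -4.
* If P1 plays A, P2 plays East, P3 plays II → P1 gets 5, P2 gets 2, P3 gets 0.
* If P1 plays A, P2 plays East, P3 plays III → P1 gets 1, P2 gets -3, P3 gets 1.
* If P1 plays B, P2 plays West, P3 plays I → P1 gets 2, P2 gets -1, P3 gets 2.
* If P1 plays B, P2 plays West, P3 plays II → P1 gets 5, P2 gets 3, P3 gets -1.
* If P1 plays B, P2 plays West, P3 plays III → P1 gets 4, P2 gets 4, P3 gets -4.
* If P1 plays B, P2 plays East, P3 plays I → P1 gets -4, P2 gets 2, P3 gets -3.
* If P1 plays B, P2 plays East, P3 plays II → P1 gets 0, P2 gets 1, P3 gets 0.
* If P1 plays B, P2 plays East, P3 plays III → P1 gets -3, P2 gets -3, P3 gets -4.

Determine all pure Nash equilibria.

none

P1 against (West, I): payoffs -3, 2 → best response B.
P1 against (West, II): payoffs 1, 5 → best response B.
P1 against (West, III): payoffs -1, 4 → best response B.
P1 against (East, I): payoffs -1, -4 → best response A.
P1 against (East, II): payoffs 5, 0 → best response A.
P1 against (East, III): payoffs 1, -3 → best response A.
P2 against (A, I): payoffs 1, -1 → best response West.
P2 against (A, II): payoffs 5, 2 → best response West.
P2 against (A, III): payoffs 2, -3 → best response West.
P2 against (B, I): payoffs -1, 2 → best response East.
P2 against (B, II): payoffs 3, 1 → best response West.
P2 against (B, III): payoffs 4, -3 → best response West.
P3 against (A, West): payoffs 3, -1, -3 → best response I.
P3 against (A, East): payoffs -4, 0, 1 → best response III.
P3 against (B, West): payoffs 2, -1, -4 → best response I.
P3 against (B, East): payoffs -3, 0, -4 → best response II.
No profile is a mutual best response for all players.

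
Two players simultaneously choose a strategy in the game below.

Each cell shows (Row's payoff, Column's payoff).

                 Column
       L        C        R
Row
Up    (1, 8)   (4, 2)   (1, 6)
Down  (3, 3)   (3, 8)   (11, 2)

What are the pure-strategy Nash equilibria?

(Up, L): Row can switch to Down (1 → 3). Not NE.
(Up, C): Column can switch to L (2 → 8). Not NE.
(Up, R): Row can switch to Down (1 → 11). Not NE.
(Down, L): Column can switch to C (3 → 8). Not NE.
(Down, C): Row can switch to Up (3 → 4). Not NE.
(Down, R): Column can switch to L (2 → 3). Not NE.

This game has no pure Nash equilibrium.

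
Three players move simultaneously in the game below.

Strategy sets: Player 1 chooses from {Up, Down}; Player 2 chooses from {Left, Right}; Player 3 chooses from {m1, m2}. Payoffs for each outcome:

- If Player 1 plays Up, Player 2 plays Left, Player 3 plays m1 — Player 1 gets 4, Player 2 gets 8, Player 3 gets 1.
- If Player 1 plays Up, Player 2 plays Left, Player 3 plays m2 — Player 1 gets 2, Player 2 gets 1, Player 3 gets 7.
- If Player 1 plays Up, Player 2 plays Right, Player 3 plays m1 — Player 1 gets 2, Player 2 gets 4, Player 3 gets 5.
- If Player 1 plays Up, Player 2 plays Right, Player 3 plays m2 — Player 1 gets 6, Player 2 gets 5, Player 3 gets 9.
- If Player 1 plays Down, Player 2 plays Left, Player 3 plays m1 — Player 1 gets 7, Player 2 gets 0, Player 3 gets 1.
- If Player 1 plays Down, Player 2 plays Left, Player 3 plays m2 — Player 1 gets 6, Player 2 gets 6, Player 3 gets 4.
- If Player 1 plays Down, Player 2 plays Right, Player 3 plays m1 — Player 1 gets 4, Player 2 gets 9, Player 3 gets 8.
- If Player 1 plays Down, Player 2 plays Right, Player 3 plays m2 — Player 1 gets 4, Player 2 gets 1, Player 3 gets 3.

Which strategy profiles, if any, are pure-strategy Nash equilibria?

(Up, Left, m1): Player 1 can switch to Down (4 → 7). Not NE.
(Up, Left, m2): Player 1 can switch to Down (2 → 6). Not NE.
(Up, Right, m1): Player 1 can switch to Down (2 → 4). Not NE.
(Up, Right, m2): Player 1 gets 6, best alternative 4; Player 2 gets 5, best alternative 1; Player 3 gets 9, best alternative 5. No profitable deviation — NE.
(Down, Left, m1): Player 2 can switch to Right (0 → 9). Not NE.
(Down, Left, m2): Player 1 gets 6, best alternative 2; Player 2 gets 6, best alternative 1; Player 3 gets 4, best alternative 1. No profitable deviation — NE.
(Down, Right, m1): Player 1 gets 4, best alternative 2; Player 2 gets 9, best alternative 0; Player 3 gets 8, best alternative 3. No profitable deviation — NE.
(Down, Right, m2): Player 1 can switch to Up (4 → 6). Not NE.

Pure-strategy Nash equilibria: (Up, Right, m2), (Down, Left, m2), (Down, Right, m1)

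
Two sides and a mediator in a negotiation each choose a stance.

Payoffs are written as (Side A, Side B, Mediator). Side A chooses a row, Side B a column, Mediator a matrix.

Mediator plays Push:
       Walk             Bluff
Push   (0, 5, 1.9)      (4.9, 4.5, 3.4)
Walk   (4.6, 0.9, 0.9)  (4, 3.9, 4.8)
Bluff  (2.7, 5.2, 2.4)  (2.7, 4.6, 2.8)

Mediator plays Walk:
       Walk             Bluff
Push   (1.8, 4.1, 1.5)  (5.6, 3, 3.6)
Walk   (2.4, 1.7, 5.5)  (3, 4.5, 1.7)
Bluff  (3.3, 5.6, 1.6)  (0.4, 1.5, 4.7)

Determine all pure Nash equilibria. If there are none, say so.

This game has no pure Nash equilibrium.

Side A against (Walk, Push): payoffs 0, 4.6, 2.7 → best response Walk.
Side A against (Walk, Walk): payoffs 1.8, 2.4, 3.3 → best response Bluff.
Side A against (Bluff, Push): payoffs 4.9, 4, 2.7 → best response Push.
Side A against (Bluff, Walk): payoffs 5.6, 3, 0.4 → best response Push.
Side B against (Push, Push): payoffs 5, 4.5 → best response Walk.
Side B against (Push, Walk): payoffs 4.1, 3 → best response Walk.
Side B against (Walk, Push): payoffs 0.9, 3.9 → best response Bluff.
Side B against (Walk, Walk): payoffs 1.7, 4.5 → best response Bluff.
Side B against (Bluff, Push): payoffs 5.2, 4.6 → best response Walk.
Side B against (Bluff, Walk): payoffs 5.6, 1.5 → best response Walk.
Mediator against (Push, Walk): payoffs 1.9, 1.5 → best response Push.
Mediator against (Push, Bluff): payoffs 3.4, 3.6 → best response Walk.
Mediator against (Walk, Walk): payoffs 0.9, 5.5 → best response Walk.
Mediator against (Walk, Bluff): payoffs 4.8, 1.7 → best response Push.
Mediator against (Bluff, Walk): payoffs 2.4, 1.6 → best response Push.
Mediator against (Bluff, Bluff): payoffs 2.8, 4.7 → best response Walk.
No profile is a mutual best response for all players.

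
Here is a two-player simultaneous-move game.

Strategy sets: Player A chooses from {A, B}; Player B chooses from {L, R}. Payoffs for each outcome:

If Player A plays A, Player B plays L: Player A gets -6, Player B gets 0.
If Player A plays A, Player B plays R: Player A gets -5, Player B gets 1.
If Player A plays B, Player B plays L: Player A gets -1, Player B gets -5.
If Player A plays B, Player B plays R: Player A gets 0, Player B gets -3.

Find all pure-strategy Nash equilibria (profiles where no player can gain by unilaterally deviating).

Pure NE: (B, R)

For each player, find the best response to each opponent profile; mutual best responses are the pure NE.
Player A against L: payoffs -6, -1 → best response B.
Player A against R: payoffs -5, 0 → best response B.
Player B against A: payoffs 0, 1 → best response R.
Player B against B: payoffs -5, -3 → best response R.
Mutual best responses: (B, R).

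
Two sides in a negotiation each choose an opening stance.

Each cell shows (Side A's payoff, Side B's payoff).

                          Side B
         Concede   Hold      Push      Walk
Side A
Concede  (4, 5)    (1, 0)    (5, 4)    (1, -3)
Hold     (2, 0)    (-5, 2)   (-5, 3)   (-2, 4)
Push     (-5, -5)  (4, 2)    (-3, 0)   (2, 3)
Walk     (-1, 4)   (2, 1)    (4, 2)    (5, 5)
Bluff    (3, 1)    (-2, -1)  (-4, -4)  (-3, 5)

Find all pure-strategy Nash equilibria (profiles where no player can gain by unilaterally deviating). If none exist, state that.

The pure Nash equilibria are (Concede, Concede), (Walk, Walk).

For each player, find the best response to each opponent profile; mutual best responses are the pure NE.
Side A against Concede: payoffs 4, 2, -5, -1, 3 → best response Concede.
Side A against Hold: payoffs 1, -5, 4, 2, -2 → best response Push.
Side A against Push: payoffs 5, -5, -3, 4, -4 → best response Concede.
Side A against Walk: payoffs 1, -2, 2, 5, -3 → best response Walk.
Side B against Concede: payoffs 5, 0, 4, -3 → best response Concede.
Side B against Hold: payoffs 0, 2, 3, 4 → best response Walk.
Side B against Push: payoffs -5, 2, 0, 3 → best response Walk.
Side B against Walk: payoffs 4, 1, 2, 5 → best response Walk.
Side B against Bluff: payoffs 1, -1, -4, 5 → best response Walk.
Mutual best responses: (Concede, Concede); (Walk, Walk).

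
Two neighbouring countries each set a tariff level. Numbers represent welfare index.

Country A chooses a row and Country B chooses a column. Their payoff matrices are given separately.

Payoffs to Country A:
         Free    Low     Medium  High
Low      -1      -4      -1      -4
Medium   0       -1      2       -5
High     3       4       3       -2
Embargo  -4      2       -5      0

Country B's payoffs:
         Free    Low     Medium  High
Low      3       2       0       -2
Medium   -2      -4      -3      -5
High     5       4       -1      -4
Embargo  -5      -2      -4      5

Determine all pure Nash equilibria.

For each strategy profile, look for a profitable unilateral deviation.
(Low, Free): Country A can switch to Medium (-1 → 0). Not NE.
(Low, Low): Country A can switch to Medium (-4 → -1). Not NE.
(Low, Medium): Country A can switch to Medium (-1 → 2). Not NE.
(Low, High): Country A can switch to High (-4 → -2). Not NE.
(Medium, Free): Country A can switch to High (0 → 3). Not NE.
(Medium, Low): Country A can switch to High (-1 → 4). Not NE.
(Medium, Medium): Country A can switch to High (2 → 3). Not NE.
(Medium, High): Country A can switch to Low (-5 → -4). Not NE.
(High, Free): Country A gets 3, best alternative 0; Country B gets 5, best alternative 4. No profitable deviation — NE.
(Embargo, High): Country A gets 0, best alternative -2; Country B gets 5, best alternative -2. No profitable deviation — NE.
(The remaining 6 profiles each have a profitable deviation by the same check.)

Pure-strategy Nash equilibria: (High, Free); (Embargo, High)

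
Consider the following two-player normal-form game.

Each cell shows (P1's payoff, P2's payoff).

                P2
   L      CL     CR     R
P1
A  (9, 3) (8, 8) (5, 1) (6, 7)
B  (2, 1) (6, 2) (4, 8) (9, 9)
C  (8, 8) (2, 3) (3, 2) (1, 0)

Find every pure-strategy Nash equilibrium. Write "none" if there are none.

(A, L): P2 can switch to CL (3 → 8). Not NE.
(A, CL): P1 gets 8, best alternative 6; P2 gets 8, best alternative 7. No profitable deviation — NE.
(A, CR): P2 can switch to L (1 → 3). Not NE.
(A, R): P1 can switch to B (6 → 9). Not NE.
(B, L): P1 can switch to A (2 → 9). Not NE.
(B, CL): P1 can switch to A (6 → 8). Not NE.
(B, CR): P1 can switch to A (4 → 5). Not NE.
(B, R): P1 gets 9, best alternative 6; P2 gets 9, best alternative 8. No profitable deviation — NE.
(The remaining 4 profiles each have a profitable deviation by the same check.)

The pure Nash equilibria are (A, CL) and (B, R).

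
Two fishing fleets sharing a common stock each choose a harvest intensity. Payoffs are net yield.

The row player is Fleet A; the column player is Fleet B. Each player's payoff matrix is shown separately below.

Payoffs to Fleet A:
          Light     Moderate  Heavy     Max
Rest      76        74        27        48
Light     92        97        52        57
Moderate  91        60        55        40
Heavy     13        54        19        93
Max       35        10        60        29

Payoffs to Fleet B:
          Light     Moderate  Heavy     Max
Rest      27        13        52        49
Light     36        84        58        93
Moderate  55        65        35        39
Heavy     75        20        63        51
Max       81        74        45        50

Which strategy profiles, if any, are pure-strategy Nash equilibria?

Check each profile: it is a Nash equilibrium iff no player can strictly gain by switching unilaterally.
(Rest, Light): Fleet A can switch to Light (76 → 92). Not NE.
(Rest, Moderate): Fleet A can switch to Light (74 → 97). Not NE.
(Rest, Heavy): Fleet A can switch to Light (27 → 52). Not NE.
(Rest, Max): Fleet A can switch to Light (48 → 57). Not NE.
(Light, Light): Fleet B can switch to Moderate (36 → 84). Not NE.
(Light, Moderate): Fleet B can switch to Max (84 → 93). Not NE.
(Light, Heavy): Fleet A can switch to Moderate (52 → 55). Not NE.
(Light, Max): Fleet A can switch to Heavy (57 → 93). Not NE.
(The remaining 12 profiles each have a profitable deviation by the same check.)

There is no pure-strategy Nash equilibrium.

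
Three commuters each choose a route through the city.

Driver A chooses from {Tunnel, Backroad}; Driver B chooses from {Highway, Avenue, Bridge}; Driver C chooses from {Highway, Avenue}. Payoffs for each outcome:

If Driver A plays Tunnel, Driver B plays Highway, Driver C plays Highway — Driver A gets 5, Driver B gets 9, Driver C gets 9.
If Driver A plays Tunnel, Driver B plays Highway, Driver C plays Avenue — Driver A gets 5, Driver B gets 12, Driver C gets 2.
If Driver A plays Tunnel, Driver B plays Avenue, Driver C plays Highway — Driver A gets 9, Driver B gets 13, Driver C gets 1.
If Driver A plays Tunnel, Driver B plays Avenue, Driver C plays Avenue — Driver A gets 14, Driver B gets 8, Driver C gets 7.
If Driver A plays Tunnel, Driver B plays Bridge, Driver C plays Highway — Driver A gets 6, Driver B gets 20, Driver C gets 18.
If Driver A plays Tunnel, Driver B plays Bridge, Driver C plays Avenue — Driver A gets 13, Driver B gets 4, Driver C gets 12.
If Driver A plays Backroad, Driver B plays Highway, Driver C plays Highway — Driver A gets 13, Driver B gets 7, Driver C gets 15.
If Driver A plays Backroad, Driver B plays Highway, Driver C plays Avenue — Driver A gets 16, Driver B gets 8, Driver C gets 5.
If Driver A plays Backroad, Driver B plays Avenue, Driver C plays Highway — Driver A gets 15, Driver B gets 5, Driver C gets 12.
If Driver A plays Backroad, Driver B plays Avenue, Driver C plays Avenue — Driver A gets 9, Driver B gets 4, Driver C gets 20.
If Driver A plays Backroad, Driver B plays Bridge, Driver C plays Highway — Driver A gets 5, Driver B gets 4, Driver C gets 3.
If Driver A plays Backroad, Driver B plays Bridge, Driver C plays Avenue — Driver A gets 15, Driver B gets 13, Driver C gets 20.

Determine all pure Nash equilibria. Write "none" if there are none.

Pure-strategy Nash equilibria: (Tunnel, Bridge, Highway), (Backroad, Highway, Highway), (Backroad, Bridge, Avenue)

Driver A against (Highway, Highway): payoffs 5, 13 → best response Backroad.
Driver A against (Highway, Avenue): payoffs 5, 16 → best response Backroad.
Driver A against (Avenue, Highway): payoffs 9, 15 → best response Backroad.
Driver A against (Avenue, Avenue): payoffs 14, 9 → best response Tunnel.
Driver A against (Bridge, Highway): payoffs 6, 5 → best response Tunnel.
Driver A against (Bridge, Avenue): payoffs 13, 15 → best response Backroad.
Driver B against (Tunnel, Highway): payoffs 9, 13, 20 → best response Bridge.
Driver B against (Tunnel, Avenue): payoffs 12, 8, 4 → best response Highway.
Driver B against (Backroad, Highway): payoffs 7, 5, 4 → best response Highway.
Driver B against (Backroad, Avenue): payoffs 8, 4, 13 → best response Bridge.
Driver C against (Tunnel, Highway): payoffs 9, 2 → best response Highway.
Driver C against (Tunnel, Avenue): payoffs 1, 7 → best response Avenue.
Driver C against (Tunnel, Bridge): payoffs 18, 12 → best response Highway.
Driver C against (Backroad, Highway): payoffs 15, 5 → best response Highway.
Driver C against (Backroad, Avenue): payoffs 12, 20 → best response Avenue.
Driver C against (Backroad, Bridge): payoffs 3, 20 → best response Avenue.
Mutual best responses: (Tunnel, Bridge, Highway); (Backroad, Highway, Highway); (Backroad, Bridge, Avenue).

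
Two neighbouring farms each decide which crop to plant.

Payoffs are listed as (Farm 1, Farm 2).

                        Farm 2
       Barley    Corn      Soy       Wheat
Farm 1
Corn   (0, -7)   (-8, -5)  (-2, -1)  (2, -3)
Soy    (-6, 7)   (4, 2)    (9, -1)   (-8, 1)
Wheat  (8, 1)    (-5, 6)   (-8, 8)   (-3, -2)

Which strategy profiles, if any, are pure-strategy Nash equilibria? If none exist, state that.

No pure-strategy Nash equilibrium.

Farm 1 against Barley: payoffs 0, -6, 8 → best response Wheat.
Farm 1 against Corn: payoffs -8, 4, -5 → best response Soy.
Farm 1 against Soy: payoffs -2, 9, -8 → best response Soy.
Farm 1 against Wheat: payoffs 2, -8, -3 → best response Corn.
Farm 2 against Corn: payoffs -7, -5, -1, -3 → best response Soy.
Farm 2 against Soy: payoffs 7, 2, -1, 1 → best response Barley.
Farm 2 against Wheat: payoffs 1, 6, 8, -2 → best response Soy.
No profile is a mutual best response for all players.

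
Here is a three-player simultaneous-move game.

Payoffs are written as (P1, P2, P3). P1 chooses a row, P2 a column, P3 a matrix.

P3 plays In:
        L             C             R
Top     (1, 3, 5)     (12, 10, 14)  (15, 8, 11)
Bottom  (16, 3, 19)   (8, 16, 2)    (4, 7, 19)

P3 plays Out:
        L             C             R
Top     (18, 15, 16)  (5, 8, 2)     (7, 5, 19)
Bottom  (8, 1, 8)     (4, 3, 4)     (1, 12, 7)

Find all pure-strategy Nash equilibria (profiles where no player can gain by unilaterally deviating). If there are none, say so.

Pure-strategy Nash equilibria: (Top, L, Out); (Top, C, In)

Mark each player's best response to every combination of opponents' strategies; a profile where every player is best-responding is a pure Nash equilibrium.
P1 against (L, In): payoffs 1, 16 → best response Bottom.
P1 against (L, Out): payoffs 18, 8 → best response Top.
P1 against (C, In): payoffs 12, 8 → best response Top.
P1 against (C, Out): payoffs 5, 4 → best response Top.
P1 against (R, In): payoffs 15, 4 → best response Top.
P1 against (R, Out): payoffs 7, 1 → best response Top.
P2 against (Top, In): payoffs 3, 10, 8 → best response C.
P2 against (Top, Out): payoffs 15, 8, 5 → best response L.
P2 against (Bottom, In): payoffs 3, 16, 7 → best response C.
P2 against (Bottom, Out): payoffs 1, 3, 12 → best response R.
P3 against (Top, L): payoffs 5, 16 → best response Out.
P3 against (Top, C): payoffs 14, 2 → best response In.
P3 against (Top, R): payoffs 11, 19 → best response Out.
P3 against (Bottom, L): payoffs 19, 8 → best response In.
P3 against (Bottom, C): payoffs 2, 4 → best response Out.
P3 against (Bottom, R): payoffs 19, 7 → best response In.
Mutual best responses: (Top, L, Out); (Top, C, In).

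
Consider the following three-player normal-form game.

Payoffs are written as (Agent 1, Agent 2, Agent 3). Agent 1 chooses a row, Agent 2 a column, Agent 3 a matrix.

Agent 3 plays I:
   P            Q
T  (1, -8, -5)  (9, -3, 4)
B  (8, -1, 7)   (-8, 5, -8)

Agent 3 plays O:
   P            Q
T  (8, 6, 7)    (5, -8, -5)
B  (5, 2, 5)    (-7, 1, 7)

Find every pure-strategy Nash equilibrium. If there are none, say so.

(T, P, I): Agent 1 can switch to B (1 → 8). Not NE.
(T, P, O): Agent 1 gets 8, best alternative 5; Agent 2 gets 6, best alternative -8; Agent 3 gets 7, best alternative -5. No profitable deviation — NE.
(T, Q, I): Agent 1 gets 9, best alternative -8; Agent 2 gets -3, best alternative -8; Agent 3 gets 4, best alternative -5. No profitable deviation — NE.
(T, Q, O): Agent 2 can switch to P (-8 → 6). Not NE.
(B, P, I): Agent 2 can switch to Q (-1 → 5). Not NE.
(B, P, O): Agent 1 can switch to T (5 → 8). Not NE.
(B, Q, I): Agent 1 can switch to T (-8 → 9). Not NE.
(B, Q, O): Agent 1 can switch to T (-7 → 5). Not NE.

Pure-strategy Nash equilibria: (T, P, O); (T, Q, I)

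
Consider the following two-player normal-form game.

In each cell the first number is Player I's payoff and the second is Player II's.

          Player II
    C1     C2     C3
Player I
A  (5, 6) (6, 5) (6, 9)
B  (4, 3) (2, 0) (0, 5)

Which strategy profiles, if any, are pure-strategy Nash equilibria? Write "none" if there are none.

Pure NE: (A, C3)

Check each profile: it is a Nash equilibrium iff no player can strictly gain by switching unilaterally.
(A, C1): Player II can switch to C3 (6 → 9). Not NE.
(A, C2): Player II can switch to C1 (5 → 6). Not NE.
(A, C3): Player I gets 6, best alternative 0; Player II gets 9, best alternative 6. No profitable deviation — NE.
(B, C1): Player I can switch to A (4 → 5). Not NE.
(B, C2): Player I can switch to A (2 → 6). Not NE.
(B, C3): Player I can switch to A (0 → 6). Not NE.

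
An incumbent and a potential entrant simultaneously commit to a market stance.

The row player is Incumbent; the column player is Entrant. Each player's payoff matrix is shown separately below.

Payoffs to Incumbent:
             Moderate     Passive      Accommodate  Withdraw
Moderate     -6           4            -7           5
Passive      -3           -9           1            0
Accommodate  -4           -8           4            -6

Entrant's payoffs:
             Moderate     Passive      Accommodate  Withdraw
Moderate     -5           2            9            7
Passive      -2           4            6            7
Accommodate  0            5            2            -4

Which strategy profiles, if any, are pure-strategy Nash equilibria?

This game has no pure Nash equilibrium.

Check each profile: it is a Nash equilibrium iff no player can strictly gain by switching unilaterally.
(Moderate, Moderate): Incumbent can switch to Passive (-6 → -3). Not NE.
(Moderate, Passive): Entrant can switch to Accommodate (2 → 9). Not NE.
(Moderate, Accommodate): Incumbent can switch to Passive (-7 → 1). Not NE.
(Moderate, Withdraw): Entrant can switch to Accommodate (7 → 9). Not NE.
(Passive, Moderate): Entrant can switch to Passive (-2 → 4). Not NE.
(Passive, Passive): Incumbent can switch to Moderate (-9 → 4). Not NE.
(Passive, Accommodate): Incumbent can switch to Accommodate (1 → 4). Not NE.
(Passive, Withdraw): Incumbent can switch to Moderate (0 → 5). Not NE.
(The remaining 4 profiles each have a profitable deviation by the same check.)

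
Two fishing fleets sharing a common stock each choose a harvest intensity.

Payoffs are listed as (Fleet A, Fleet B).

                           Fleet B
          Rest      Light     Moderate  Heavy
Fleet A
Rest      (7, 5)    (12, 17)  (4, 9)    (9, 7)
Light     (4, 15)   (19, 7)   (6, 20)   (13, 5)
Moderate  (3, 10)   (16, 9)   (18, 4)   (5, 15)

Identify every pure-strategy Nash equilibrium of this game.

Fleet A against Rest: payoffs 7, 4, 3 → best response Rest.
Fleet A against Light: payoffs 12, 19, 16 → best response Light.
Fleet A against Moderate: payoffs 4, 6, 18 → best response Moderate.
Fleet A against Heavy: payoffs 9, 13, 5 → best response Light.
Fleet B against Rest: payoffs 5, 17, 9, 7 → best response Light.
Fleet B against Light: payoffs 15, 7, 20, 5 → best response Moderate.
Fleet B against Moderate: payoffs 10, 9, 4, 15 → best response Heavy.
No profile is a mutual best response for all players.

There is no pure-strategy Nash equilibrium.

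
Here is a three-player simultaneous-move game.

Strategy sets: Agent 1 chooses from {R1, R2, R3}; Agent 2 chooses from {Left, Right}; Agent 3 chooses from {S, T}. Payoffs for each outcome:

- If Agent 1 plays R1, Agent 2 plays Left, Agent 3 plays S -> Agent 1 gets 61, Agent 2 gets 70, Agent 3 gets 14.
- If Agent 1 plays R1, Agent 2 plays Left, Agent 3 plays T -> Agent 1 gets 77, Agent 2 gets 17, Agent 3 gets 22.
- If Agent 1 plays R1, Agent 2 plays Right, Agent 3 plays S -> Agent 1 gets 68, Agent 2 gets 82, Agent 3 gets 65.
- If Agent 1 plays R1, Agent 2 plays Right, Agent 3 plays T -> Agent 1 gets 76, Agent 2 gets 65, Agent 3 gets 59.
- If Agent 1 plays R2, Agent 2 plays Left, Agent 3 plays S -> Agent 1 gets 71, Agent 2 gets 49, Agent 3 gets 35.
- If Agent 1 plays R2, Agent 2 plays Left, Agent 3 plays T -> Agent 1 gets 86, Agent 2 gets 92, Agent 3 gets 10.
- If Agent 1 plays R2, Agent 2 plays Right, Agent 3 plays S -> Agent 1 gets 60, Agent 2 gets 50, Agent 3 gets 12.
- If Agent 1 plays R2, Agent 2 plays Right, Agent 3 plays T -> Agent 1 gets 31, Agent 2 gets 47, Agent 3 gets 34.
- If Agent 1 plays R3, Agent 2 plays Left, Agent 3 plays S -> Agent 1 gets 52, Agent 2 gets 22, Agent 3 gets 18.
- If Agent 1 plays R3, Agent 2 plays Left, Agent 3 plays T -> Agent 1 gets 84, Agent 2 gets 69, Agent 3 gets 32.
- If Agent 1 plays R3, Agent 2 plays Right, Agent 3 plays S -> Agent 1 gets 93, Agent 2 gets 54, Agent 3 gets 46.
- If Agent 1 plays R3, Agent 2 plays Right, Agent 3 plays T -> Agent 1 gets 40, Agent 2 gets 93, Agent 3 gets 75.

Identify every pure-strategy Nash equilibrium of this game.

There is no pure-strategy Nash equilibrium.

Check each profile: it is a Nash equilibrium iff no player can strictly gain by switching unilaterally.
(R1, Left, S): Agent 1 can switch to R2 (61 → 71). Not NE.
(R1, Left, T): Agent 1 can switch to R2 (77 → 86). Not NE.
(R1, Right, S): Agent 1 can switch to R3 (68 → 93). Not NE.
(R1, Right, T): Agent 3 can switch to S (59 → 65). Not NE.
(R2, Left, S): Agent 2 can switch to Right (49 → 50). Not NE.
(R2, Left, T): Agent 3 can switch to S (10 → 35). Not NE.
(R2, Right, S): Agent 1 can switch to R1 (60 → 68). Not NE.
(R2, Right, T): Agent 1 can switch to R1 (31 → 76). Not NE.
(R3, Left, S): Agent 1 can switch to R1 (52 → 61). Not NE.
(R3, Left, T): Agent 1 can switch to R2 (84 → 86). Not NE.
(The remaining 2 profiles each have a profitable deviation by the same check.)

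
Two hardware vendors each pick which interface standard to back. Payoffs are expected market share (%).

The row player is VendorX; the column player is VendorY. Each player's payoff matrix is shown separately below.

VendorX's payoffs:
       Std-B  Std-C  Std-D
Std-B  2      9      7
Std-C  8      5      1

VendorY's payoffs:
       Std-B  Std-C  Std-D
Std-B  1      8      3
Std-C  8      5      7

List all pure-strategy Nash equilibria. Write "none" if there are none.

(Std-B, Std-C), (Std-C, Std-B)

For each player, find the best response to each opponent profile; mutual best responses are the pure NE.
VendorX against Std-B: payoffs 2, 8 → best response Std-C.
VendorX against Std-C: payoffs 9, 5 → best response Std-B.
VendorX against Std-D: payoffs 7, 1 → best response Std-B.
VendorY against Std-B: payoffs 1, 8, 3 → best response Std-C.
VendorY against Std-C: payoffs 8, 5, 7 → best response Std-B.
Mutual best responses: (Std-B, Std-C); (Std-C, Std-B).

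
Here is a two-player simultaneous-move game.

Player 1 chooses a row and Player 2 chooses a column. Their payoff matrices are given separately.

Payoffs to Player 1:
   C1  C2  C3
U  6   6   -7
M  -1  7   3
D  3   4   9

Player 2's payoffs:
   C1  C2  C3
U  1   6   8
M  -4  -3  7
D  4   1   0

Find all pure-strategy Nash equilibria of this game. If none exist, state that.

none

Player 1 against C1: payoffs 6, -1, 3 → best response U.
Player 1 against C2: payoffs 6, 7, 4 → best response M.
Player 1 against C3: payoffs -7, 3, 9 → best response D.
Player 2 against U: payoffs 1, 6, 8 → best response C3.
Player 2 against M: payoffs -4, -3, 7 → best response C3.
Player 2 against D: payoffs 4, 1, 0 → best response C1.
No profile is a mutual best response for all players.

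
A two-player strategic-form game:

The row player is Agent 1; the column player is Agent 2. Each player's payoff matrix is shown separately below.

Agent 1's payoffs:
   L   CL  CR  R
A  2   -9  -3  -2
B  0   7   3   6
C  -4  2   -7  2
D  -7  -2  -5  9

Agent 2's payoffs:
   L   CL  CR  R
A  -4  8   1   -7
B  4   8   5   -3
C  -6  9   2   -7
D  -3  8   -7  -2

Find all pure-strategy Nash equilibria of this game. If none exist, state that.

For each strategy profile, look for a profitable unilateral deviation.
(A, L): Agent 2 can switch to CL (-4 → 8). Not NE.
(A, CL): Agent 1 can switch to B (-9 → 7). Not NE.
(A, CR): Agent 1 can switch to B (-3 → 3). Not NE.
(A, R): Agent 1 can switch to B (-2 → 6). Not NE.
(B, L): Agent 1 can switch to A (0 → 2). Not NE.
(B, CL): Agent 1 gets 7, best alternative 2; Agent 2 gets 8, best alternative 5. No profitable deviation — NE.
(B, CR): Agent 2 can switch to CL (5 → 8). Not NE.
(B, R): Agent 1 can switch to D (6 → 9). Not NE.
(C, L): Agent 1 can switch to A (-4 → 2). Not NE.
(The remaining 7 profiles each have a profitable deviation by the same check.)

(B, CL)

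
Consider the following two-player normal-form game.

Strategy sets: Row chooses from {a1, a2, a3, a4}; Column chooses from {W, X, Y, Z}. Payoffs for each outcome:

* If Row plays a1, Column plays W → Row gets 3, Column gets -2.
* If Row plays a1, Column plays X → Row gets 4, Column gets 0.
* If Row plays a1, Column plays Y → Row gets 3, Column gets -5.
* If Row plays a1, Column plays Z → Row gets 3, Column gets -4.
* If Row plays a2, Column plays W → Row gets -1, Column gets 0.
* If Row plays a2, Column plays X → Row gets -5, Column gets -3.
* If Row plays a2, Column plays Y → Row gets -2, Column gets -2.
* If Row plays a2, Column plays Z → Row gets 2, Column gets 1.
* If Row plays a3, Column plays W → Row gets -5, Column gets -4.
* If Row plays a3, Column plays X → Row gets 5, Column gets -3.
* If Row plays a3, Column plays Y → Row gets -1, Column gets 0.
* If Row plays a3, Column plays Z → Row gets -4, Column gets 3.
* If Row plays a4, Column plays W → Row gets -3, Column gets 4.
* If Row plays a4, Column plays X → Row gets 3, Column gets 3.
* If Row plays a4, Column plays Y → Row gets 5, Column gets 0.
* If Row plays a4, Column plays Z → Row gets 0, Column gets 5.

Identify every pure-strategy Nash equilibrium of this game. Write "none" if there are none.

This game has no pure Nash equilibrium.

Row against W: payoffs 3, -1, -5, -3 → best response a1.
Row against X: payoffs 4, -5, 5, 3 → best response a3.
Row against Y: payoffs 3, -2, -1, 5 → best response a4.
Row against Z: payoffs 3, 2, -4, 0 → best response a1.
Column against a1: payoffs -2, 0, -5, -4 → best response X.
Column against a2: payoffs 0, -3, -2, 1 → best response Z.
Column against a3: payoffs -4, -3, 0, 3 → best response Z.
Column against a4: payoffs 4, 3, 0, 5 → best response Z.
No profile is a mutual best response for all players.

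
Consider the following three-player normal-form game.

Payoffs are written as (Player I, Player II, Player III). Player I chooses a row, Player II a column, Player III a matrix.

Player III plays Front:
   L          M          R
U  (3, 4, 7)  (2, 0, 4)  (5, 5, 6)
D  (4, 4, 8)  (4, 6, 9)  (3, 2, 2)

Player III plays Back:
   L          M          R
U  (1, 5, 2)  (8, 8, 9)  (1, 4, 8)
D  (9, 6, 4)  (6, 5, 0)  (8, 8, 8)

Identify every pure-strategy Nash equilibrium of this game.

(U, L, Front): Player I can switch to D (3 → 4). Not NE.
(U, L, Back): Player I can switch to D (1 → 9). Not NE.
(U, M, Front): Player I can switch to D (2 → 4). Not NE.
(U, M, Back): Player I gets 8, best alternative 6; Player II gets 8, best alternative 5; Player III gets 9, best alternative 4. No profitable deviation — NE.
(U, R, Front): Player III can switch to Back (6 → 8). Not NE.
(U, R, Back): Player I can switch to D (1 → 8). Not NE.
(D, L, Front): Player II can switch to M (4 → 6). Not NE.
(D, M, Front): Player I gets 4, best alternative 2; Player II gets 6, best alternative 4; Player III gets 9, best alternative 0. No profitable deviation — NE.
(D, R, Back): Player I gets 8, best alternative 1; Player II gets 8, best alternative 6; Player III gets 8, best alternative 2. No profitable deviation — NE.
(The remaining 3 profiles each have a profitable deviation by the same check.)

(U, M, Back); (D, M, Front); (D, R, Back)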